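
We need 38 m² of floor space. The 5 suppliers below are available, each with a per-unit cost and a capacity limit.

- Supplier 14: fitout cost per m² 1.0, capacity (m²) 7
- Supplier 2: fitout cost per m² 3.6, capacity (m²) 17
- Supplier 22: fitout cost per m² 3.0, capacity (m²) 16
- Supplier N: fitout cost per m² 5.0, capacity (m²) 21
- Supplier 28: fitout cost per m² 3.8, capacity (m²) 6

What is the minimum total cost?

Fill from the cheapest supplier first.
Take 7 from Supplier 14 at 1.0 ; need 31 more.
Supplier 22 at 3.0: take all 16 m² ; 15 still needed.
Supplier 2 at 3.6: take 15 of its 17 ; requirement met.
Supplier 28, Supplier N: unused.
Cost = 7×1.0 + 16×3.0 + 15×3.6 = 109.

109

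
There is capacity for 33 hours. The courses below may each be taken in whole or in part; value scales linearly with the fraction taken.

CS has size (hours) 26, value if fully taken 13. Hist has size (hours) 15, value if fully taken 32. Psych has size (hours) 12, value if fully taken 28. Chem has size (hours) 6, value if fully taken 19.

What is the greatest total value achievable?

Best value per unit of size first: Chem 19/6≈3.17, Psych 28/12≈2.33, Hist 32/15≈2.13, CS 13/26≈0.5.
All 6 hours of Chem fit (value 19) → 27 remain.
All 12 hours of Psych fit (value 28) → 15 remain.
All 15 hours of Hist fit (value 32) → 0 remain.
Total value = 79.

79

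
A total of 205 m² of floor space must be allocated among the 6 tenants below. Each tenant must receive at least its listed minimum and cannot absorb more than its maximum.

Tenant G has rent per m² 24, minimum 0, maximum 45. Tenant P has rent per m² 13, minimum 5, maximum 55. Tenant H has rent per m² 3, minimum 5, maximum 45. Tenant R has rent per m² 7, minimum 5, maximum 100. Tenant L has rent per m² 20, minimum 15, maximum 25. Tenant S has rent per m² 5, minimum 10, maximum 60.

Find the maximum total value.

Meeting every minimum uses 0+5+5+5+15+10 = 40 m², leaving 165.
Highest rent per m² first: Tenant G 24 > Tenant L 20 > Tenant P 13 > Tenant R 7 > Tenant S 5 > Tenant H 3.
Tenant G: +45 to 45 (cap) — 120 left.
Tenant L takes 10 more to reach its cap of 25 — 110 left.
Tenant P takes 50 more to reach its cap of 55 — 60 left.
Tenant R: +60 (room for 95) → 65. Pool exhausted.
Total = 24×45 + 13×55 + 3×5 + 7×65 + 20×25 + 5×10 = 2815.

2815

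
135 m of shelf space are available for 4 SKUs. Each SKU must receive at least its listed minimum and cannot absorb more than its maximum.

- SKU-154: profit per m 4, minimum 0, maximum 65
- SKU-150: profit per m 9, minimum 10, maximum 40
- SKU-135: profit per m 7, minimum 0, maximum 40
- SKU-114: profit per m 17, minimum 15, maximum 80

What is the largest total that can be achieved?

1825

Meeting every minimum uses 0+10+0+15 = 25 m, leaving 110.
Order the SKUs by profit per m: SKU-114 17 > SKU-150 9 > SKU-135 7 > SKU-154 4.
SKU-114 takes 65 more to reach its cap of 80 ; 45 left.
SKU-150: +30 to 40 (cap) ; 15 left.
Only 15 left; SKU-135 takes them to reach 15.
Total = 9×40 + 7×15 + 17×80 = 1825.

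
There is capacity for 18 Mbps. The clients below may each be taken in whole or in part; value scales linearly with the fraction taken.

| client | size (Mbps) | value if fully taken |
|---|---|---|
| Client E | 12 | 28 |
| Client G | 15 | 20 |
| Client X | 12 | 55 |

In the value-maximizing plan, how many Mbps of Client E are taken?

Best value per unit of size first: Client X 55/12≈4.58, Client E 28/12≈2.33, Client G 20/15≈1.33.
All 12 Mbps of Client X fit (value 55) ; 6 remain.
Fill the last 6 Mbps with part of Client E: 6/12 of it earns 14.

6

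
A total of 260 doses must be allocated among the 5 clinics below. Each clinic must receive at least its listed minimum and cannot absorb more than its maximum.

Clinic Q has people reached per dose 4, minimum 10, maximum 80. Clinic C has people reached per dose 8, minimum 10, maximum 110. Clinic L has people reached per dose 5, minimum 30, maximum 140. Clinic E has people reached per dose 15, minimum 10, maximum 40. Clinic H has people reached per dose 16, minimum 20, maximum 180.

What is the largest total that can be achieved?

Meeting every minimum uses 10+10+30+10+20 = 80 doses, leaving 180.
Order the clinics by people reached per dose: Clinic H 16 > Clinic E 15 > Clinic C 8 > Clinic L 5 > Clinic Q 4.
Clinic H takes 160 more to reach its cap of 180 → 20 left.
Clinic E has room for 30 more but only 20 remain, so it gets 30.
Total = 4×10 + 8×10 + 5×30 + 15×30 + 16×180 = 3600.

3600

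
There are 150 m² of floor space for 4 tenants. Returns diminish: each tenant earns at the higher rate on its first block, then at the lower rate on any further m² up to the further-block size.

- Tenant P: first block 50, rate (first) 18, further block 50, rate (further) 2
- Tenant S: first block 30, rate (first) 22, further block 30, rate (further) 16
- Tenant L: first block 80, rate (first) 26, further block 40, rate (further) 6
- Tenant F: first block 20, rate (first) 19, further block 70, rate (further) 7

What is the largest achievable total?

3480

Treat each block as its own option and order by rate: Tenant L/first 26 > Tenant S/first 22 > Tenant F/first 19 > Tenant P/first 18 > Tenant S/second 16 > Tenant F/second 7 > Tenant L/second 6 > Tenant P/second 2.
Tenant L first at 26: fill all 80 ; 70 left.
Tenant S first at 22: fill all 30 ; 40 left.
Fill Tenant F first block (20 at 19) ; 20 left.
Tenant P/first: +20 of 50 at 18; pool empty.
Total = 26×80 + 22×30 + 19×20 + 18×20 = 3480.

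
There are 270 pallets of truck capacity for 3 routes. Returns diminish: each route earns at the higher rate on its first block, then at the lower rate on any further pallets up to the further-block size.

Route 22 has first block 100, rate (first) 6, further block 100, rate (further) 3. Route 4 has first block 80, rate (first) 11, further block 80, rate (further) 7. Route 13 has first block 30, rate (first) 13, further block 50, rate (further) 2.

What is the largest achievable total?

2310

Rank every tier by rate: Route 13/tier1 13 > Route 4/tier1 11 > Route 4/tier2 7 > Route 22/tier1 6 > Route 22/tier2 3 > Route 13/tier2 2.
Route 13 tier1 at 13: fill all 30 — 240 left.
Route 4 tier1 at 11: fill all 80 — 160 left.
Fill Route 4 tier2 block (80 at 7) — 80 left.
Route 22 tier1 at 6: only 80 left, fill 80.
Total = 13×30 + 11×80 + 7×80 + 6×80 = 2310.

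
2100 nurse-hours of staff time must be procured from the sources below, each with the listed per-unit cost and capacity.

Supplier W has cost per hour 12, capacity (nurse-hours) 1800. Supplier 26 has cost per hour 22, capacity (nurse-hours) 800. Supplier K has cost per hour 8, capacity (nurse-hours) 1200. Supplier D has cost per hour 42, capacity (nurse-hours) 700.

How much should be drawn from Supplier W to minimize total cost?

900

Cheapest first:
Take 1200 from Supplier K at 8 → need 900 more.
Take 900 from Supplier W at 12 to finish.
Supplier 26, Supplier D: unused.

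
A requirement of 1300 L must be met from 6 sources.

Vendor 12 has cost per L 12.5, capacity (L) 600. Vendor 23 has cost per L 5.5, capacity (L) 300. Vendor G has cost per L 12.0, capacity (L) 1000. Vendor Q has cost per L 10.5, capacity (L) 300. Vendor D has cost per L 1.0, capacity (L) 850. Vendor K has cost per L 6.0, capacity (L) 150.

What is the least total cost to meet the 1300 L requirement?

3400

Cheapest first:
Vendor D at 1.0: take all 850 L ; 450 still needed.
Take 300 from Vendor 23 at 5.5 ; need 150 more.
Vendor K (6.0): use full 150 ; 0 L to go.
Vendor Q, Vendor G, Vendor 12: unused.
Cost = 850×1.0 + 300×5.5 + 150×6.0 = 3400.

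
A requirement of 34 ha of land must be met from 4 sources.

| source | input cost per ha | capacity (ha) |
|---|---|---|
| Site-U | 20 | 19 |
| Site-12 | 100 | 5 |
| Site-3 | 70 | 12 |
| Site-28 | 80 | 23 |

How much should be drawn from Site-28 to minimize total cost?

Use sources in increasing cost order.
Take 19 from Site-U at 20 → need 15 more.
Take 12 from Site-3 at 70 → need 3 more.
Site-28 (80): take the remaining 3 → done.
Site-12: unused.

3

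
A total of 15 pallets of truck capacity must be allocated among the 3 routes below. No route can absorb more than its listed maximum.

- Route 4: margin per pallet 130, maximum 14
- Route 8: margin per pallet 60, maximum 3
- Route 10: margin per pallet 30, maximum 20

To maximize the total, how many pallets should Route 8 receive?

1

Rank by margin per pallet: Route 4 130 > Route 8 60 > Route 10 30.
Give Route 4 14 to hit its cap of 14 → 1 left.
Route 8: +1 (room for 3) → 1. Pool exhausted.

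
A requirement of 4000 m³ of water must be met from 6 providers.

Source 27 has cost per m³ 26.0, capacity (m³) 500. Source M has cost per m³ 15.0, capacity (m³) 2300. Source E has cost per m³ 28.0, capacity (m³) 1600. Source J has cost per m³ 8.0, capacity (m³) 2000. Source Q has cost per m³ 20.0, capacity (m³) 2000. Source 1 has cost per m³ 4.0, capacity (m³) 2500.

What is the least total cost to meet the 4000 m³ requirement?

22000

Fill from the cheapest provider first.
Source 1 at 4.0: take all 2500 m³ — 1500 still needed.
Source J (8.0): take the remaining 1500 — done.
Source M, Source Q, Source 27, Source E: unused.
Cost = 2500×4.0 + 1500×8.0 = 22000.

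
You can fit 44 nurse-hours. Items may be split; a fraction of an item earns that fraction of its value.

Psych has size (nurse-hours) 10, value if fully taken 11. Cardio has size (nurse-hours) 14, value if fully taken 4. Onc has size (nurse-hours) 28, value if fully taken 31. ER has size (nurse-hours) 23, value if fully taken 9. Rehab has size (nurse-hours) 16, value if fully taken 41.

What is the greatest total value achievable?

Sort by value density: Rehab 41/16≈2.56, Onc 31/28≈1.11, Psych 11/10≈1.1, ER 9/23≈0.391, Cardio 4/14≈0.286.
Rehab: take in full, 16 nurse-hours for value 41 ; 28 left.
All 28 nurse-hours of Onc fit (value 31) ; 0 remain.
Total value = 72.

72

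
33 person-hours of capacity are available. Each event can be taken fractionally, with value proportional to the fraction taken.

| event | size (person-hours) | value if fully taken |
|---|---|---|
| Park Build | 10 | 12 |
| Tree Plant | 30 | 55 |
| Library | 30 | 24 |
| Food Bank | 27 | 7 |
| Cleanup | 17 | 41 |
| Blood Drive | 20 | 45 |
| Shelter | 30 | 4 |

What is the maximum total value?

Best value per unit of size first: Cleanup 41/17≈2.41, Blood Drive 45/20≈2.25, Tree Plant 55/30≈1.83, Park Build 12/10≈1.2, Library 24/30≈0.8, Food Bank 7/27≈0.259, Shelter 4/30≈0.133.
Take all of Cleanup (17 person-hours, value 41) — 16 person-hours left.
16 person-hours left: a 16/20 share of Blood Drive gives 45×16/20 = 36.
Total value = 77.

77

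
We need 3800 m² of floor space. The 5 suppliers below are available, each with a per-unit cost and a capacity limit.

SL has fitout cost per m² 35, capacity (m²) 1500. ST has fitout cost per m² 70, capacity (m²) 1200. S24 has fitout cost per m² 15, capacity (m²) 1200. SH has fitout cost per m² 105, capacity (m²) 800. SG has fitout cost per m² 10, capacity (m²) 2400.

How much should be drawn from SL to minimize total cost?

Cheapest first:
SG at 10: take all 2400 m² ; 1400 still needed.
Take 1200 from S24 at 15 ; need 200 more.
SL at 35: take 200 of its 1500 ; requirement met.
ST, SH: unused.

200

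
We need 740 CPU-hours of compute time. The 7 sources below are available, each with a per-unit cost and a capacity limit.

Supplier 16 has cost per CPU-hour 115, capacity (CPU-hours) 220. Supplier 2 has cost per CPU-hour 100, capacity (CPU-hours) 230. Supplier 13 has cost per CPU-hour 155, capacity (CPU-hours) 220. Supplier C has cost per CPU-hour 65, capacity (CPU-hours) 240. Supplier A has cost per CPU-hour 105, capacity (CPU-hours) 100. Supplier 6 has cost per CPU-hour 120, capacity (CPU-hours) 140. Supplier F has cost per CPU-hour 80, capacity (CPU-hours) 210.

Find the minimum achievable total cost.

61700

Use sources in increasing cost order.
Supplier C at 65: take all 240 CPU-hours ; 500 still needed.
Supplier F at 80: take all 210 CPU-hours ; 290 still needed.
Supplier 2 (100): use full 230 ; 60 CPU-hours to go.
Supplier A (105): take the remaining 60 ; done.
Supplier 16, Supplier 6, Supplier 13: unused.
Cost = 240×65 + 210×80 + 230×100 + 60×105 = 61700.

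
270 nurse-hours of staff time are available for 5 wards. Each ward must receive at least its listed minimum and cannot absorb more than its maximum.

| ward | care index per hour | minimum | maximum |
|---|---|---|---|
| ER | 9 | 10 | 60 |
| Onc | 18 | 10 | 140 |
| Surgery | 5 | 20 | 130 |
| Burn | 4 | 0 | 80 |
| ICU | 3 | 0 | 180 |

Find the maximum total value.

Meeting every minimum uses 10+10+20+0+0 = 40 nurse-hours, leaving 230.
Order the wards by care index per hour: Onc 18 > ER 9 > Surgery 5 > Burn 4 > ICU 3.
Give Onc 130 more to hit its cap of 140 — 100 left.
ER: +50 to 60 (cap) — 50 left.
Surgery has room for 110 more but only 50 remain, so it gets 70.
Total = 9×60 + 18×140 + 5×70 = 3410.

3410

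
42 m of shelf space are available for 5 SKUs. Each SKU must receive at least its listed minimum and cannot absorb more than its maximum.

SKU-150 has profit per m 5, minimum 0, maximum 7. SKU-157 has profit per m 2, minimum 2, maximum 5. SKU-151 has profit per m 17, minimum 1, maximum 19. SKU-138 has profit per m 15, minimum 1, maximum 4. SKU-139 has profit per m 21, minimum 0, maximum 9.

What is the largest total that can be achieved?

Meeting every minimum uses 0+2+1+1+0 = 4 m, leaving 38.
Rank by profit per m: SKU-139 21 > SKU-151 17 > SKU-138 15 > SKU-150 5 > SKU-157 2.
SKU-139: +9 to 9 (cap) → 29 left.
SKU-151: +18 to 19 (cap) → 11 left.
SKU-138 takes 3 more to reach its cap of 4 → 8 left.
SKU-150 takes 7 more to reach its cap of 7 → 1 left.
SKU-157: +1 (room for 3) → 3. Pool exhausted.
Total = 5×7 + 2×3 + 17×19 + 15×4 + 21×9 = 613.

613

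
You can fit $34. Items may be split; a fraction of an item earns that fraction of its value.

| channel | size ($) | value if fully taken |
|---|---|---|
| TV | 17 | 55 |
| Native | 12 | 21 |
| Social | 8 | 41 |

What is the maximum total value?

Rank by value-to-size ratio: Social 41/8≈5.12, TV 55/17≈3.24, Native 21/12≈1.75.
All 8 $ of Social fit (value 41) ; 26 remain.
Take all of TV (17 $, value 55) ; 9 $ left.
Fill the last 9 $ with part of Native: 9/12 of it earns 15.75.
Total value = 111.75.

111.75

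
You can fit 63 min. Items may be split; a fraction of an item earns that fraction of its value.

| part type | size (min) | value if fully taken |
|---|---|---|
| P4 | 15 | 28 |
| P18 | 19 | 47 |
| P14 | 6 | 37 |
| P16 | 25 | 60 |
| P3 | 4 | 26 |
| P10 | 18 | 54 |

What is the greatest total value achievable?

202.4

Rank by value-to-size ratio: P3 26/4≈6.5, P14 37/6≈6.17, P10 54/18≈3, P18 47/19≈2.47, P16 60/25≈2.4, P4 28/15≈1.87.
Take all of P3 (4 min, value 26) — 59 min left.
Take all of P14 (6 min, value 37) — 53 min left.
All 18 min of P10 fit (value 54) — 35 remain.
All 19 min of P18 fit (value 47) — 16 remain.
Fill the last 16 min with part of P16: 16/25 of it earns 38.4.
Total value = 202.4.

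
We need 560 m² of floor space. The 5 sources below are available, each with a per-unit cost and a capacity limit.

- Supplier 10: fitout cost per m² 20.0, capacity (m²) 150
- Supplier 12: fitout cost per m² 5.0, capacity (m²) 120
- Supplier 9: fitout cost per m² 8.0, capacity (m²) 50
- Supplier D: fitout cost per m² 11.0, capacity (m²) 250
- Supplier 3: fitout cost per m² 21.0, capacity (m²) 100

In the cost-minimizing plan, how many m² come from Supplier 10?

140

Fill from the cheapest source first.
Take 120 from Supplier 12 at 5.0 ; need 440 more.
Take 50 from Supplier 9 at 8.0 ; need 390 more.
Supplier D (11.0): use full 250 ; 140 m² to go.
Supplier 10 (20.0): take the remaining 140 ; done.
Supplier 3: unused.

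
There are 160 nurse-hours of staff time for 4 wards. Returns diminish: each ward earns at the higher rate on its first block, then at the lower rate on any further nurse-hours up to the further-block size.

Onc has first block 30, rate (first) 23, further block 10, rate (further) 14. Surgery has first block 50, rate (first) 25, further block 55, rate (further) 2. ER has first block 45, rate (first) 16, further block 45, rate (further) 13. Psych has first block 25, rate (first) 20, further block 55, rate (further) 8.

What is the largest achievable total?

Rank every tier by rate: Surgery/T1 25 > Onc/T1 23 > Psych/T1 20 > ER/T1 16 > Onc/T2 14 > ER/T2 13 > Psych/T2 8 > Surgery/T2 2.
Fill Surgery T1 block (50 at 25) ; 110 left.
Fill Onc T1 block (30 at 23) ; 80 left.
Psych/T1 (20): +25 ; 55 left.
ER/T1 (16): +45 ; 10 left.
Fill Onc T2 block (10 at 14) ; 0 left.
Total = 25×50 + 23×30 + 20×25 + 16×45 + 14×10 = 3300.

3300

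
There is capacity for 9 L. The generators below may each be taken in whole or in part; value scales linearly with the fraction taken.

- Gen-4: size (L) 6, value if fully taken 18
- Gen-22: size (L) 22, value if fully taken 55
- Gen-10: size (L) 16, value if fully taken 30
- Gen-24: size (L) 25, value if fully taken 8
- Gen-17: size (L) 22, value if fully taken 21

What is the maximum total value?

25.5

Rank by value-to-size ratio: Gen-4 18/6≈3, Gen-22 55/22≈2.5, Gen-10 30/16≈1.88, Gen-17 21/22≈0.955, Gen-24 8/25≈0.32.
All 6 L of Gen-4 fit (value 18) → 3 remain.
Only 3 L remain; take 3/22 of Gen-22 for value 55×3/22 = 7.5.
Total value = 25.5.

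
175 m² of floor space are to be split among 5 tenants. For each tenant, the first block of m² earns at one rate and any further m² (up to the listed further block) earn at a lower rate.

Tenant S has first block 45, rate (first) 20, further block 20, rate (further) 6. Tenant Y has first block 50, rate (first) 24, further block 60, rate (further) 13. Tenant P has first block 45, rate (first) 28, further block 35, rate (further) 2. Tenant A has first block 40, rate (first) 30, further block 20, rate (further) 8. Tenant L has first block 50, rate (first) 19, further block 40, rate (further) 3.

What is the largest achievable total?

Order all 10 blocks by rate: Tenant A/tier1 30 > Tenant P/tier1 28 > Tenant Y/tier1 24 > Tenant S/tier1 20 > Tenant L/tier1 19 > Tenant Y/tier2 13 > Tenant A/tier2 8 > Tenant S/tier2 6 > Tenant L/tier2 3 > Tenant P/tier2 2.
Tenant A/tier1 (30): +40 — 135 left.
Tenant P tier1 at 28: fill all 45 — 90 left.
Fill Tenant Y tier1 block (50 at 24) — 40 left.
Tenant S/tier1: +40 of 45 at 20; pool empty.
Total = 30×40 + 28×45 + 24×50 + 20×40 = 4460.

4460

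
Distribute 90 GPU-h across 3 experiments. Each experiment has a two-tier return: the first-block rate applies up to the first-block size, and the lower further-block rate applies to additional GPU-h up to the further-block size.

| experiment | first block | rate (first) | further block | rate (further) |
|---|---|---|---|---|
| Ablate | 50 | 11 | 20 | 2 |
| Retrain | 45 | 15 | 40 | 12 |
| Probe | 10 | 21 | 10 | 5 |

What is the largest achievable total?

Order all 6 blocks by rate: Probe/tier1 21 > Retrain/tier1 15 > Retrain/tier2 12 > Ablate/tier1 11 > Probe/tier2 5 > Ablate/tier2 2.
Fill Probe tier1 block (10 at 21) ; 80 left.
Retrain/tier1 (15): +45 ; 35 left.
Retrain tier2 at 12: only 35 left, fill 35.
Total = 21×10 + 15×45 + 12×35 = 1305.

1305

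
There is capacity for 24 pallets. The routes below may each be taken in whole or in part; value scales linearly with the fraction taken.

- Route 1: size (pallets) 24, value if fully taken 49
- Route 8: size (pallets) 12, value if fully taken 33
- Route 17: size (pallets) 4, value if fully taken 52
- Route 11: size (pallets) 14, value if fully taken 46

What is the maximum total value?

Rank by value-to-size ratio: Route 17 52/4≈13, Route 11 46/14≈3.29, Route 8 33/12≈2.75, Route 1 49/24≈2.04.
Route 17: take in full, 4 pallets for value 52 — 20 left.
All 14 pallets of Route 11 fit (value 46) — 6 remain.
Fill the last 6 pallets with part of Route 8: 6/12 of it earns 16.5.
Total value = 114.5.

114.5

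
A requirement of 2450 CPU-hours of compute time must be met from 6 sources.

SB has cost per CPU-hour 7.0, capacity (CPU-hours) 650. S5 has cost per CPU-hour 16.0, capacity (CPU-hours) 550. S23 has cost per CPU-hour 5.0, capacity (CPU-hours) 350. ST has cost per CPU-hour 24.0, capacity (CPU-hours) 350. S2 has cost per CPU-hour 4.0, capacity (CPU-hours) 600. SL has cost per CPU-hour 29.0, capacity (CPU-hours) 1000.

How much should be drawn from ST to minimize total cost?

300

Cheapest first:
S2 at 4.0: take all 600 CPU-hours ; 1850 still needed.
S23 at 5.0: take all 350 CPU-hours ; 1500 still needed.
SB (7.0): use full 650 ; 850 CPU-hours to go.
S5 at 16.0: take all 550 CPU-hours ; 300 still needed.
ST (24.0): take the remaining 300 ; done.
SL: unused.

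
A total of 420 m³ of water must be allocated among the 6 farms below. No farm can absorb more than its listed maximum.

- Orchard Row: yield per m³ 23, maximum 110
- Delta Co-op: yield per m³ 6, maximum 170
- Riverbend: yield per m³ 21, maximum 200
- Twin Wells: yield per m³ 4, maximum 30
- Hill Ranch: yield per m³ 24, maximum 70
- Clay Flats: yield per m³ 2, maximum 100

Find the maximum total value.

Rank by yield per m³: Hill Ranch 24 > Orchard Row 23 > Riverbend 21 > Delta Co-op 6 > Twin Wells 4 > Clay Flats 2.
Give Hill Ranch 70 to hit its cap of 70 — 350 left.
Orchard Row: +110 to 110 (cap) — 240 left.
Riverbend: +200 to 200 (cap) — 40 left.
Delta Co-op has room for 170 but only 40 remain, so it gets 40.
Total = 23×110 + 6×40 + 21×200 + 24×70 = 8650.

8650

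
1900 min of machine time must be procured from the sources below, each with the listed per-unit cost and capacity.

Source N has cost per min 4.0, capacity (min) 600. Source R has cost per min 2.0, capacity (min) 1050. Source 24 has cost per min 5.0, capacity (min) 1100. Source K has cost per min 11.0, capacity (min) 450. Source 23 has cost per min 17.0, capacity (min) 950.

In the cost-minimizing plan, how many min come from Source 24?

Cheapest first:
Take 1050 from Source R at 2.0 ; need 850 more.
Source N at 4.0: take all 600 min ; 250 still needed.
Take 250 from Source 24 at 5.0 to finish.
Source K, Source 23: unused.

250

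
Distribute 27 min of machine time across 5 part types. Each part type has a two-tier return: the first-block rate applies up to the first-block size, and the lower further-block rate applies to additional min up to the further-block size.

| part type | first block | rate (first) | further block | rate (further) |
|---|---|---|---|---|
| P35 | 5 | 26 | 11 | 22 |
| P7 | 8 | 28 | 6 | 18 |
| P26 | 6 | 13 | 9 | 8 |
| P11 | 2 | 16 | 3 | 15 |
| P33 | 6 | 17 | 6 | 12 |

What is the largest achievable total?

650

Rank every tier by rate: P7/first 28 > P35/first 26 > P35/second 22 > P7/second 18 > P33/first 17 > P11/first 16 > P11/second 15 > P26/first 13 > P33/second 12 > P26/second 8.
P7/first (28): +8 → 19 left.
P35/first (26): +5 → 14 left.
P35/second (22): +11 → 3 left.
P7 second at 18: only 3 left, fill 3.
Total = 28×8 + 26×5 + 22×11 + 18×3 = 650.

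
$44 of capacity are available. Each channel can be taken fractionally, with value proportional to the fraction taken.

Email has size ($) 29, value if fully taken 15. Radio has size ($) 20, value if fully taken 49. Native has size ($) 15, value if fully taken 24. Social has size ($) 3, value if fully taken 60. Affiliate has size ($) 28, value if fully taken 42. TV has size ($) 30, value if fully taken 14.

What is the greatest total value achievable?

142

Best value per unit of size first: Social 60/3≈20, Radio 49/20≈2.45, Native 24/15≈1.6, Affiliate 42/28≈1.5, Email 15/29≈0.517, TV 14/30≈0.467.
Social: take in full, 3 $ for value 60 — 41 left.
Radio: take in full, 20 $ for value 49 — 21 left.
Native: take in full, 15 $ for value 24 — 6 left.
Only 6 $ remain; take 6/28 of Affiliate for value 42×6/28 = 9.
Total value = 142.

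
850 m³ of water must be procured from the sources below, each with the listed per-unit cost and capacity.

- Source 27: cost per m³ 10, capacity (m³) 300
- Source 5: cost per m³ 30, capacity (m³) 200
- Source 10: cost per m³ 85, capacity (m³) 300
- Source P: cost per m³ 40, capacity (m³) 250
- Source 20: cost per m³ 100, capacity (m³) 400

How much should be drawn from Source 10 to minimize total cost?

100

Cheapest first:
Source 27 (10): use full 300 ; 550 m³ to go.
Take 200 from Source 5 at 30 ; need 350 more.
Source P at 40: take all 250 m³ ; 100 still needed.
Source 10 (85): take the remaining 100 ; done.
Source 20: unused.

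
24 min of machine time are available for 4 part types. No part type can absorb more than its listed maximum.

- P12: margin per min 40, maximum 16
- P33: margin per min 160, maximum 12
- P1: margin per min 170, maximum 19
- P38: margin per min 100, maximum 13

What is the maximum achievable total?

Highest margin per min first: P1 170 > P33 160 > P38 100 > P12 40.
Give P1 19 to hit its cap of 19 → 5 left.
P33 has room for 12 but only 5 remain, so it gets 5.
Total = 160×5 + 170×19 = 4030.

4030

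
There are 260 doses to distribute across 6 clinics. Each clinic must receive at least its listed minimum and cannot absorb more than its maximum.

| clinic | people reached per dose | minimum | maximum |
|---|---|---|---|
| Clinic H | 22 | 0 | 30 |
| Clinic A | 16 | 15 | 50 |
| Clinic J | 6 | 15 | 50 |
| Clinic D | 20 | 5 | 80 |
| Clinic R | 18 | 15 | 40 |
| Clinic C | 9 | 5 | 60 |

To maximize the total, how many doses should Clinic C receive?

Meeting every minimum uses 0+15+15+5+15+5 = 55 doses, leaving 205.
Highest people reached per dose first: Clinic H 22 > Clinic D 20 > Clinic R 18 > Clinic A 16 > Clinic C 9 > Clinic J 6.
Give Clinic H 30 more to hit its cap of 30 → 175 left.
Give Clinic D 75 more to hit its cap of 80 → 100 left.
Clinic R: +25 to 40 (cap) → 75 left.
Clinic A: +35 to 50 (cap) → 40 left.
Clinic C has room for 55 more but only 40 remain, so it gets 45.

45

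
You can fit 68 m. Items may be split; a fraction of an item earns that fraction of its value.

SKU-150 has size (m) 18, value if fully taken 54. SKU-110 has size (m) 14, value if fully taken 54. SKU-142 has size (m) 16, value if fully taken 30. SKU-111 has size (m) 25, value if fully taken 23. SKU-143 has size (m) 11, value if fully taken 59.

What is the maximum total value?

Sort by value density: SKU-143 59/11≈5.36, SKU-110 54/14≈3.86, SKU-150 54/18≈3, SKU-142 30/16≈1.88, SKU-111 23/25≈0.92.
Take all of SKU-143 (11 m, value 59) ; 57 m left.
SKU-110: take in full, 14 m for value 54 ; 43 left.
All 18 m of SKU-150 fit (value 54) ; 25 remain.
SKU-142: take in full, 16 m for value 30 ; 9 left.
9 m left: a 9/25 share of SKU-111 gives 23×9/25 = 8.28.
Total value = 205.28.

205.28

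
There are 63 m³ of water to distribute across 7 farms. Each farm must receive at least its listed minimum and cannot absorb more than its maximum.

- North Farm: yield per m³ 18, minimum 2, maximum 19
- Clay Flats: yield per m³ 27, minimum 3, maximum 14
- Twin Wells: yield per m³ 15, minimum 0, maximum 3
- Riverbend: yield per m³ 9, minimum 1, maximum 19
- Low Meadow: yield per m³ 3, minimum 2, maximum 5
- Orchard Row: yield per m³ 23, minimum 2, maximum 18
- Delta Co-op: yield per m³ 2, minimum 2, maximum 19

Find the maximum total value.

1234

Meeting every minimum uses 2+3+0+1+2+2+2 = 12 m³, leaving 51.
Rank by yield per m³: Clay Flats 27 > Orchard Row 23 > North Farm 18 > Twin Wells 15 > Riverbend 9 > Low Meadow 3 > Delta Co-op 2.
Clay Flats takes 11 more to reach its cap of 14 ; 40 left.
Orchard Row: +16 to 18 (cap) ; 24 left.
North Farm takes 17 more to reach its cap of 19 ; 7 left.
Give Twin Wells 3 more to hit its cap of 3 ; 4 left.
Riverbend has room for 18 more but only 4 remain, so it gets 5.
Total = 18×19 + 27×14 + 15×3 + 9×5 + 3×2 + 23×18 + 2×2 = 1234.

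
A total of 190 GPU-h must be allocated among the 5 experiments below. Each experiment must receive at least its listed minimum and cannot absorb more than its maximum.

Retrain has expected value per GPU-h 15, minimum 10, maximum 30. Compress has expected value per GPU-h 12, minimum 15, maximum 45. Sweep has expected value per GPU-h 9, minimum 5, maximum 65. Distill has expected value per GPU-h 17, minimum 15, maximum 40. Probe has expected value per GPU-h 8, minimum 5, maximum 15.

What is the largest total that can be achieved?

Meeting every minimum uses 10+15+5+15+5 = 50 GPU-h, leaving 140.
Order the experiments by expected value per GPU-h: Distill 17 > Retrain 15 > Compress 12 > Sweep 9 > Probe 8.
Distill takes 25 more to reach its cap of 40 → 115 left.
Retrain: +20 to 30 (cap) → 95 left.
Give Compress 30 more to hit its cap of 45 → 65 left.
Sweep: +60 to 65 (cap) → 5 left.
Probe: +5 (room for 10) → 10. Pool exhausted.
Total = 15×30 + 12×45 + 9×65 + 17×40 + 8×10 = 2335.

2335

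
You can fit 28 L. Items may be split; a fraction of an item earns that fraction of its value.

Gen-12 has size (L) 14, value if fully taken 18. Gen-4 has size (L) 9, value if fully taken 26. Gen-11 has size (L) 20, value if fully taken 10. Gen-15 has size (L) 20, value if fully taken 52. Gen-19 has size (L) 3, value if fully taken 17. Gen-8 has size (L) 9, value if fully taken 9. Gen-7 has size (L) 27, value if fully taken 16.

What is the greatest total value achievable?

84.6

Sort by value density: Gen-19 17/3≈5.67, Gen-4 26/9≈2.89, Gen-15 52/20≈2.6, Gen-12 18/14≈1.29, Gen-8 9/9≈1, Gen-7 16/27≈0.593, Gen-11 10/20≈0.5.
Take all of Gen-19 (3 L, value 17) → 25 L left.
Take all of Gen-4 (9 L, value 26) → 16 L left.
Fill the last 16 L with part of Gen-15: 16/20 of it earns 41.6.
Total value = 84.6.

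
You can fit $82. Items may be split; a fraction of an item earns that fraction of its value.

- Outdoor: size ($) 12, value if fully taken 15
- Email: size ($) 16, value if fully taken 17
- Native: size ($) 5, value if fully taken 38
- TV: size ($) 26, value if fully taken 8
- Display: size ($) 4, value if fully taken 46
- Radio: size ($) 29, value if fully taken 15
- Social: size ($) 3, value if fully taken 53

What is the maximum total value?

Sort by value density: Social 53/3≈17.7, Display 46/4≈11.5, Native 38/5≈7.6, Outdoor 15/12≈1.25, Email 17/16≈1.06, Radio 15/29≈0.517, TV 8/26≈0.308.
Social: take in full, 3 $ for value 53 ; 79 left.
Display: take in full, 4 $ for value 46 ; 75 left.
All 5 $ of Native fit (value 38) ; 70 remain.
Take all of Outdoor (12 $, value 15) ; 58 $ left.
All 16 $ of Email fit (value 17) ; 42 remain.
Take all of Radio (29 $, value 15) ; 13 $ left.
13 $ left: a 13/26 share of TV gives 8×13/26 = 4.
Total value = 188.

188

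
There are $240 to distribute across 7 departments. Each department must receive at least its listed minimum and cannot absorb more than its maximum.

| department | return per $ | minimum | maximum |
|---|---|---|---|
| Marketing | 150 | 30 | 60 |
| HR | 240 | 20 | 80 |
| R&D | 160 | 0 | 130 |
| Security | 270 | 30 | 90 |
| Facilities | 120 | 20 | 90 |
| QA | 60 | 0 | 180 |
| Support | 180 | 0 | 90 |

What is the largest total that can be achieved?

54000

Meeting every minimum uses 30+20+0+30+20+0+0 = 100 $, leaving 140.
Order the departments by return per $: Security 270 > HR 240 > Support 180 > R&D 160 > Marketing 150 > Facilities 120 > QA 60.
Security: +60 to 90 (cap) — 80 left.
HR: +60 to 80 (cap) — 20 left.
Support: +20 (room for 90) → 20. Pool exhausted.
Total = 150×30 + 240×80 + 270×90 + 120×20 + 180×20 = 54000.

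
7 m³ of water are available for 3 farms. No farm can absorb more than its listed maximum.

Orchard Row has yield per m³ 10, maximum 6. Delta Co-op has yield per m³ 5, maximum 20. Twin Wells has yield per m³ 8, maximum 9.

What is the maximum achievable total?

Rank by yield per m³: Orchard Row 10 > Twin Wells 8 > Delta Co-op 5.
Orchard Row takes 6 to reach its cap of 6 — 1 left.
Only 1 left; Twin Wells takes them to reach 1.
Total = 10×6 + 8×1 = 68.

68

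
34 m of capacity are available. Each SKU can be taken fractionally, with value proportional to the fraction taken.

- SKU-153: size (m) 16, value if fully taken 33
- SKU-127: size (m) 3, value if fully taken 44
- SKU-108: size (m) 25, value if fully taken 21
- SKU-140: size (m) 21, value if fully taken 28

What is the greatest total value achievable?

97

Sort by value density: SKU-127 44/3≈14.7, SKU-153 33/16≈2.06, SKU-140 28/21≈1.33, SKU-108 21/25≈0.84.
All 3 m of SKU-127 fit (value 44) → 31 remain.
All 16 m of SKU-153 fit (value 33) → 15 remain.
Fill the last 15 m with part of SKU-140: 15/21 of it earns 20.
Total value = 97.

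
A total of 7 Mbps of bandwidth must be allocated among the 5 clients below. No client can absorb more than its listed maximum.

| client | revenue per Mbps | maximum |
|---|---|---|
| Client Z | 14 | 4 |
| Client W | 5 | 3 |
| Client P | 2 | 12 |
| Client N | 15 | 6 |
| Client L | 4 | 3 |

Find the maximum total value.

104

Order the clients by revenue per Mbps: Client N 15 > Client Z 14 > Client W 5 > Client L 4 > Client P 2.
Give Client N 6 to hit its cap of 6 → 1 left.
Only 1 left; Client Z takes them to reach 1.
Total = 14×1 + 15×6 = 104.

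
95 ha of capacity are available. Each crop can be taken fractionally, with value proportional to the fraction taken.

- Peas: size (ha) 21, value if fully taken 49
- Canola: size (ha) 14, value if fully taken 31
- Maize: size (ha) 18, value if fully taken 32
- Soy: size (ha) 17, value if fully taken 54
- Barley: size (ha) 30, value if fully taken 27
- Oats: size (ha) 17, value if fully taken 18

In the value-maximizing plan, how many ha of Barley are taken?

Rank by value-to-size ratio: Soy 54/17≈3.18, Peas 49/21≈2.33, Canola 31/14≈2.21, Maize 32/18≈1.78, Oats 18/17≈1.06, Barley 27/30≈0.9.
Soy: take in full, 17 ha for value 54 → 78 left.
Peas: take in full, 21 ha for value 49 → 57 left.
All 14 ha of Canola fit (value 31) → 43 remain.
Maize: take in full, 18 ha for value 32 → 25 left.
Take all of Oats (17 ha, value 18) → 8 ha left.
Only 8 ha remain; take 8/30 of Barley for value 27×8/30 = 7.2.

8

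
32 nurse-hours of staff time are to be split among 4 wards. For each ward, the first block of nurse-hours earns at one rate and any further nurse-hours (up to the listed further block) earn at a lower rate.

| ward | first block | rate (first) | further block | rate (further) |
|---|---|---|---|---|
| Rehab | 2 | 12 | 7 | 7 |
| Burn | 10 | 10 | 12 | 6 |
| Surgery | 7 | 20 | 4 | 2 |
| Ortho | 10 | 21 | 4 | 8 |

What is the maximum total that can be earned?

Rank every tier by rate: Ortho/T1 21 > Surgery/T1 20 > Rehab/T1 12 > Burn/T1 10 > Ortho/T2 8 > Rehab/T2 7 > Burn/T2 6 > Surgery/T2 2.
Fill Ortho T1 block (10 at 21) ; 22 left.
Surgery/T1 (20): +7 ; 15 left.
Rehab/T1 (12): +2 ; 13 left.
Burn/T1 (10): +10 ; 3 left.
Ortho/T2: +3 of 4 at 8; pool empty.
Total = 21×10 + 20×7 + 12×2 + 10×10 + 8×3 = 498.

498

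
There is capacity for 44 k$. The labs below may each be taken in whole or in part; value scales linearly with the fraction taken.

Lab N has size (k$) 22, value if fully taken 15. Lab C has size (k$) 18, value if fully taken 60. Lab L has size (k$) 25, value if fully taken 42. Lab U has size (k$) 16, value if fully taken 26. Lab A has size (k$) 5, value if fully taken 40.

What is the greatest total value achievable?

Sort by value density: Lab A 40/5≈8, Lab C 60/18≈3.33, Lab L 42/25≈1.68, Lab U 26/16≈1.62, Lab N 15/22≈0.682.
All 5 k$ of Lab A fit (value 40) — 39 remain.
All 18 k$ of Lab C fit (value 60) — 21 remain.
21 k$ left: a 21/25 share of Lab L gives 42×21/25 = 35.28.
Total value = 135.28.

135.28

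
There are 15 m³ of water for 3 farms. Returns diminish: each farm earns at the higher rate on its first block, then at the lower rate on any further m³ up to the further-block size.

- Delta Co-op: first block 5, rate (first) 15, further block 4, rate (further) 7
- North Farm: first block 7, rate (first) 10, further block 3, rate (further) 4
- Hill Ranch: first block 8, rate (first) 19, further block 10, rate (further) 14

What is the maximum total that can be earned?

Rank every tier by rate: Hill Ranch/first 19 > Delta Co-op/first 15 > Hill Ranch/second 14 > North Farm/first 10 > Delta Co-op/second 7 > North Farm/second 4.
Hill Ranch first at 19: fill all 8 ; 7 left.
Delta Co-op first at 15: fill all 5 ; 2 left.
2 remain; put them into Hill Ranch second at 14.
Total = 19×8 + 15×5 + 14×2 = 255.

255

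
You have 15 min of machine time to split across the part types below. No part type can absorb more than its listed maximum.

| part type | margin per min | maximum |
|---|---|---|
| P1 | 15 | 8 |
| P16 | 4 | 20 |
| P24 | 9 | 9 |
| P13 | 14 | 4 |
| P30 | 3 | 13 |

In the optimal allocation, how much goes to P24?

Rank by margin per min: P1 15 > P13 14 > P24 9 > P16 4 > P30 3.
P1: +8 to 8 (cap) → 7 left.
P13 takes 4 to reach its cap of 4 → 3 left.
P24 has room for 9 but only 3 remain, so it gets 3.

3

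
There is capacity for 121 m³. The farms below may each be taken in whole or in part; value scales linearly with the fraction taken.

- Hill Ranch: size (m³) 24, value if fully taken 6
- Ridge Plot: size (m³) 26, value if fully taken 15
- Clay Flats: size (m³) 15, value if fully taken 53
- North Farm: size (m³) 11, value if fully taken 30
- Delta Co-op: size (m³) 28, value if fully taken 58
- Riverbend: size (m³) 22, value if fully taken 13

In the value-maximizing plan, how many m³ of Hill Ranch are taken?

Best value per unit of size first: Clay Flats 53/15≈3.53, North Farm 30/11≈2.73, Delta Co-op 58/28≈2.07, Riverbend 13/22≈0.591, Ridge Plot 15/26≈0.577, Hill Ranch 6/24≈0.25.
Take all of Clay Flats (15 m³, value 53) → 106 m³ left.
North Farm: take in full, 11 m³ for value 30 → 95 left.
Take all of Delta Co-op (28 m³, value 58) → 67 m³ left.
Take all of Riverbend (22 m³, value 13) → 45 m³ left.
Take all of Ridge Plot (26 m³, value 15) → 19 m³ left.
Only 19 m³ remain; take 19/24 of Hill Ranch for value 6×19/24 = 4.75.

19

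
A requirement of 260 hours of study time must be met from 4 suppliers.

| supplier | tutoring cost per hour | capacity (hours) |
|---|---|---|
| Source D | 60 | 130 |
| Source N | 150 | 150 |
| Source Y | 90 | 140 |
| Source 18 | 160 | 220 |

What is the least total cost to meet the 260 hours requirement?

19500

Cheapest first:
Source D at 60: take all 130 hours ; 130 still needed.
Take 130 from Source Y at 90 to finish.
Source N, Source 18: unused.
Cost = 130×60 + 130×90 = 19500.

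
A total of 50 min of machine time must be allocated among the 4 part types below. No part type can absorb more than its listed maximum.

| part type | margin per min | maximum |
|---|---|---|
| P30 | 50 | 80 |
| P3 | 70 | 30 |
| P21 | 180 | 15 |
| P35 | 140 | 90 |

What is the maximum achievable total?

7600

Highest margin per min first: P21 180 > P35 140 > P3 70 > P30 50.
P21 takes 15 to reach its cap of 15 — 35 left.
Only 35 left; P35 takes them to reach 35.
Total = 180×15 + 140×35 = 7600.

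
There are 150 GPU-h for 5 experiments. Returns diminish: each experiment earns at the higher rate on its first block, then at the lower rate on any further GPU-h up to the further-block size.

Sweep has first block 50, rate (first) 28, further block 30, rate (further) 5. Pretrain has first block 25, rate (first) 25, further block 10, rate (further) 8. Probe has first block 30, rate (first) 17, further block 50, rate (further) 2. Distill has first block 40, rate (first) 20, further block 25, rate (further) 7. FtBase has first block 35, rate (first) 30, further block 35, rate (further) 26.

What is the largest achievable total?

Order all 10 blocks by rate: FtBase/first 30 > Sweep/first 28 > FtBase/second 26 > Pretrain/first 25 > Distill/first 20 > Probe/first 17 > Pretrain/second 8 > Distill/second 7 > Sweep/second 5 > Probe/second 2.
Fill FtBase first block (35 at 30) ; 115 left.
Sweep first at 28: fill all 50 ; 65 left.
Fill FtBase second block (35 at 26) ; 30 left.
Fill Pretrain first block (25 at 25) ; 5 left.
Distill first at 20: only 5 left, fill 5.
Total = 30×35 + 28×50 + 26×35 + 25×25 + 20×5 = 4085.

4085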